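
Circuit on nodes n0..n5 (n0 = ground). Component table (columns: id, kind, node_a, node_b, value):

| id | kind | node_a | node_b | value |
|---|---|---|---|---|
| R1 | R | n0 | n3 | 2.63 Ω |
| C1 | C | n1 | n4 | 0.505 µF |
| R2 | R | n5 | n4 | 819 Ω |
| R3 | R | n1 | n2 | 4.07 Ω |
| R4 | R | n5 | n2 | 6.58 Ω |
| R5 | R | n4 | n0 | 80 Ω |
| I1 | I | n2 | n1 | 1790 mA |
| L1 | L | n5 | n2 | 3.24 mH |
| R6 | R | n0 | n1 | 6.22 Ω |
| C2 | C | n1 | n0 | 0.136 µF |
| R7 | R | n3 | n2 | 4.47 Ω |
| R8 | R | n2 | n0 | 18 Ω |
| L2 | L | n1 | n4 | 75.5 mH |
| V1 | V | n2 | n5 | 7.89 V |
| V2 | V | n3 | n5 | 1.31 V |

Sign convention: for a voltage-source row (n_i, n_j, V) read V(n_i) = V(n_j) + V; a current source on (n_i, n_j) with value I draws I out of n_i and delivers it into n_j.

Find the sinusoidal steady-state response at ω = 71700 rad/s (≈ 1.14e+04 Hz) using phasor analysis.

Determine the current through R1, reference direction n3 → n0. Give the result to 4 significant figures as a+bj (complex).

MNA unknowns: 5 node voltages V₁..V_5 plus 2 source currents (V1, V2)
R1: Y=0.3802+0.000j on G[0,3]
C1: Y=0.000+0.03621j on G[1,4]
R2: Y=0.001221+0.000j on G[5,4]
R3: Y=0.2457+0.000j on G[1,2]
R4: Y=0.1520+0.000j on G[5,2]
R5: Y=0.01250+0.000j on G[4,0]
I1: z[2]−=1.79, z[1]+=1.79
L1: Y=0.000-0.004305j on G[5,2]
R6: Y=0.1608+0.000j on G[0,1]
C2: Y=0.000+0.009751j on G[1,0]
R7: Y=0.2237+0.000j on G[3,2]
R8: Y=0.05556+0.000j on G[2,0]
L2: Y=0.000-0.0001847j on G[1,4]
V1: row V2−V5=7.89, i_V1 at 2,5
V2: row V3−V5=1.31, i_V2 at 3,5
solve → V1=6.191-0.2719j, V2=3.295-0.09436j, V3=-3.285-0.09436j, V4=5.443+1.957j, V5=-4.595-0.09436j
aux → i_V1=-3.932-0.004418j, i_V2=2.721+0.03588j

-1.249-0.03588j A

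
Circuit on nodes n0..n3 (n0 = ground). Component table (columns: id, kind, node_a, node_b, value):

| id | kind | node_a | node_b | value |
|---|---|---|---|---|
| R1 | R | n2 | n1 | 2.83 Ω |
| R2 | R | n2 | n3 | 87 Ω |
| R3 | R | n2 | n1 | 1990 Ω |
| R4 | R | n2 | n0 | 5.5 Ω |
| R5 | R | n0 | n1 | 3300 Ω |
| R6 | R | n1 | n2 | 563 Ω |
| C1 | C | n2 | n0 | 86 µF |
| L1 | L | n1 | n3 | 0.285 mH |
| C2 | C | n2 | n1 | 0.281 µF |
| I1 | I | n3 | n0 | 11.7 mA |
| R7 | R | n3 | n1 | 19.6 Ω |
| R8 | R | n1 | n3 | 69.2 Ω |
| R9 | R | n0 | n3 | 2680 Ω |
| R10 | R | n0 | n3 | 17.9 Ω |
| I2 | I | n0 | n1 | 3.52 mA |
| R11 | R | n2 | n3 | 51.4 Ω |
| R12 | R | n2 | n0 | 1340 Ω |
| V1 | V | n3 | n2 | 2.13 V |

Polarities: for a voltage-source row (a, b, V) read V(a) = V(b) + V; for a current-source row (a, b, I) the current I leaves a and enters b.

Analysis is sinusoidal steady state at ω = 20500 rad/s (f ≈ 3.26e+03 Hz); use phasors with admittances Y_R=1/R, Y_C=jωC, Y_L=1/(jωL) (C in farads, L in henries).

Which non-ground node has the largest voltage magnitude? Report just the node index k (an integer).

Element admittances at ω=20500 rad/s:
  Y(R1) = 0.3534+0.000j S between n2,n1
  Y(R2) = 0.01149+0.000j S between n2,n3
  Y(R3) = 0.0005025+0.000j S between n2,n1
  Y(R4) = 0.1818+0.000j S between n2,n0
  Y(R5) = 0.0003030+0.000j S between n0,n1
  Y(R6) = 0.001776+0.000j S between n1,n2
  Y(C1) = 0.000+1.763j S between n2,n0
  Y(L1) = 0.000-0.1712j S between n1,n3
  Y(C2) = 0.000+0.005760j S between n2,n1
  I1: injects 0.0117 A into n0 (from n3)
  Y(R7) = 0.05102+0.000j S between n3,n1
  Y(R8) = 0.01445+0.000j S between n1,n3
  Y(R9) = 0.0003731+0.000j S between n0,n3
  Y(R10) = 0.05587+0.000j S between n0,n3
  I2: injects 0.00352 A into n1 (from n0)
  Y(R11) = 0.01946+0.000j S between n2,n3
  Y(R12) = 0.0007463+0.000j S between n2,n0
  V1: constraint V(n3)−V(n2) = 2.13
Assemble and solve the 4×4 MNA system:
  V(n1)=0.5787-0.5629j  V(n2)=-0.009573+0.07139j  V(n3)=2.120+0.07139j
  i(V1)=-0.4064+0.2183j

3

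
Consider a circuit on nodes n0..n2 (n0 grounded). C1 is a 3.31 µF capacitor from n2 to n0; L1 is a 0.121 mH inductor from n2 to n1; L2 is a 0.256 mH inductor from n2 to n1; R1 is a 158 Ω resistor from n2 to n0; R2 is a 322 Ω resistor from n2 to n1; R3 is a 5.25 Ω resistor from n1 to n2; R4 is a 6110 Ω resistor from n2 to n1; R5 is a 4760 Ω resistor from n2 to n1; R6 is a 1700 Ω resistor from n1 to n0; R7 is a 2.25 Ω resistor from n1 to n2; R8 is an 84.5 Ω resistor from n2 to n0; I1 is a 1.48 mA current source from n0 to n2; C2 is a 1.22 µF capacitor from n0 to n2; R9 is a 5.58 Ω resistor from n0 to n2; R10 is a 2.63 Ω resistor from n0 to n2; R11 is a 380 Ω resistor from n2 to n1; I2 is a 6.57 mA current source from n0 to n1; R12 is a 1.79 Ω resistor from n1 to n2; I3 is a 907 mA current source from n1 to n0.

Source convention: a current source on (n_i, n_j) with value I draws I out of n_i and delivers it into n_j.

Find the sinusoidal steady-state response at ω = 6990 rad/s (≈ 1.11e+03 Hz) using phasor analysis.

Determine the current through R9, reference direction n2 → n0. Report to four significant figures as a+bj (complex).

Apply KCL at each of the 2 non-ground nodes and solve the resulting linear system.
Node n1: branches {L1, L2, R2, R3, R4, R5, R6, R7, R11, I2, R12, I3} → V_1 = -1.791-0.2650j
Node n2: branches {C1, L1, L2, R1, R2, R3, R4, R5, R7, R8, I1, C2, R9, R10, R11, R12} → V_2 = -1.550+0.08523j

-0.2778+0.01527j A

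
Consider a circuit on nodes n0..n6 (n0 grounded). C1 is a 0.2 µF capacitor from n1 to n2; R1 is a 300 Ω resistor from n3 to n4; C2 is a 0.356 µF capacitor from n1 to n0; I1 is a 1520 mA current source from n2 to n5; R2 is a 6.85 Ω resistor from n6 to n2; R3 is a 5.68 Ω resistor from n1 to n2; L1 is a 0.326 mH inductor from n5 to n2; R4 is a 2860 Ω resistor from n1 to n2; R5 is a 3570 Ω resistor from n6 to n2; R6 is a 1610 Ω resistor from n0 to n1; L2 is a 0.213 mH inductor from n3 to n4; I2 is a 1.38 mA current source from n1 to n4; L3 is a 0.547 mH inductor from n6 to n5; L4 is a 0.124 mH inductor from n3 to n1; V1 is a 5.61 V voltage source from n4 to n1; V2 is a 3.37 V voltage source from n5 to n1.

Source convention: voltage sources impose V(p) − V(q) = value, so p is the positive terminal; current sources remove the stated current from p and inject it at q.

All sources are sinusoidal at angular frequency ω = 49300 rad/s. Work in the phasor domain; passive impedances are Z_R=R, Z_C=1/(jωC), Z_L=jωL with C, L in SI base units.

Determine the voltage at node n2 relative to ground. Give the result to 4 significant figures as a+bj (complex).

-5.905-4.546j V

Element admittances at ω=49300 rad/s:
  Y(C1) = 0.000+0.009860j S between n1,n2
  Y(R1) = 0.003333+0.000j S between n3,n4
  Y(C2) = 0.000+0.01755j S between n1,n0
  I1: injects 1.52 A into n5 (from n2)
  Y(R2) = 0.1460+0.000j S between n6,n2
  Y(R3) = 0.1761+0.000j S between n1,n2
  Y(L1) = 0.000-0.06222j S between n5,n2
  Y(R4) = 0.0003497+0.000j S between n1,n2
  Y(R5) = 0.0002801+0.000j S between n6,n2
  Y(R6) = 0.0006211+0.000j S between n0,n1
  Y(L2) = 0.000-0.09523j S between n3,n4
  I2: injects 0.00138 A into n4 (from n1)
  Y(L3) = 0.000-0.03708j S between n6,n5
  Y(L4) = 0.000-0.1636j S between n3,n1
  V1: constraint V(n4)−V(n1) = 5.61
  V2: constraint V(n5)−V(n1) = 3.37
Assemble and solve the 8×8 MNA system:
  V(n1)=0.000+0.000j  V(n2)=-5.905-4.546j  V(n3)=2.065+0.04566j  V(n4)=5.610+0.000j  V(n5)=3.370+0.000j  V(n6)=-4.262-6.481j
  i(V1)=-0.006089+0.3378j  i(V2)=0.9969+0.8601j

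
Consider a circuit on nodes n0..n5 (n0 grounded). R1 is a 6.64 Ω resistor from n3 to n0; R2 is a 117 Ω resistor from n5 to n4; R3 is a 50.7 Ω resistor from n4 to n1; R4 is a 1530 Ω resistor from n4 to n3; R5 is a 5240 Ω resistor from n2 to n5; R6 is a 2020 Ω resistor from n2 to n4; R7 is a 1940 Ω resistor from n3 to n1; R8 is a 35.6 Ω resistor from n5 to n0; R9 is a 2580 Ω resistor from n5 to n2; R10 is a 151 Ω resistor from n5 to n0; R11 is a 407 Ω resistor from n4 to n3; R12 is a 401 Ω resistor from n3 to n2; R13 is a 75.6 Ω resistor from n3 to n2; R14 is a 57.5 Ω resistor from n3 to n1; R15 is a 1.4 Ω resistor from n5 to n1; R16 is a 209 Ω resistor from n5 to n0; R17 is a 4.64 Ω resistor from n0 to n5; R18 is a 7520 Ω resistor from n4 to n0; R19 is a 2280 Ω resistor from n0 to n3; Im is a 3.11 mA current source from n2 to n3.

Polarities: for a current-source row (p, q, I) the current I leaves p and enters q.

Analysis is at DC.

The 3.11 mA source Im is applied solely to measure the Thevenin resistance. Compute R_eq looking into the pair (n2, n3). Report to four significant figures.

Element admittances at DC:
  Y(R1) = 0.1506 S between n3,n0
  Y(R2) = 0.008547 S between n5,n4
  Y(R3) = 0.01972 S between n4,n1
  Y(R4) = 0.0006536 S between n4,n3
  Y(R5) = 0.0001908 S between n2,n5
  Y(R6) = 0.0004950 S between n2,n4
  Y(R7) = 0.0005155 S between n3,n1
  Y(R8) = 0.02809 S between n5,n0
  Y(R9) = 0.0003876 S between n5,n2
  Y(R10) = 0.006623 S between n5,n0
  Y(R11) = 0.002457 S between n4,n3
  Y(R12) = 0.002494 S between n3,n2
  Y(R13) = 0.01323 S between n3,n2
  Y(R14) = 0.01739 S between n3,n1
  Y(R15) = 0.7143 S between n5,n1
  Y(R16) = 0.004785 S between n5,n0
  Y(R17) = 0.2155 S between n0,n5
  Y(R18) = 0.0001330 S between n4,n0
  Y(R19) = 0.0004386 S between n0,n3
  Im: injects 0.00311 A into n3 (from n2)
Assemble and solve the 5×5 MNA system:
  V(n1)=-0.0006310  V(n2)=-0.1843  V(n3)=0.001013  V(n4)=-0.003301  V(n5)=-0.0005984

R_eq = 59.60 Ω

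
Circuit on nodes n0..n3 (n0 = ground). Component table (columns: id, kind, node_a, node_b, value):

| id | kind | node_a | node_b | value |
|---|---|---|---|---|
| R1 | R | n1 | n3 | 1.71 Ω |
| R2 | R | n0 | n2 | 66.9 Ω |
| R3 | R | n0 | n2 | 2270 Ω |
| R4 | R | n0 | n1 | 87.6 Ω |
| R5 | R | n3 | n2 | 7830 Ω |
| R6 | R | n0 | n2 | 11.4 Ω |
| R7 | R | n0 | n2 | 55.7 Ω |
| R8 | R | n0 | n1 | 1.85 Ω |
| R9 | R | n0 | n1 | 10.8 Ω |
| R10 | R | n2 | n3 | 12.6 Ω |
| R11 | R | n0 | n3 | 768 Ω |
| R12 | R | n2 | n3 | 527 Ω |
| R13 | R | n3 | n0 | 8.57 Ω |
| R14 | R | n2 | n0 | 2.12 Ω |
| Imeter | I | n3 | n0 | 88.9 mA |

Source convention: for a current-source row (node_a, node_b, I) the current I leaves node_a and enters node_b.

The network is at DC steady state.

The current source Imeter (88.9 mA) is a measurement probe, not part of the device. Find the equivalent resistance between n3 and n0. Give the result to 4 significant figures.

R_eq = 2.015 Ω

Element admittances at DC:
  Y(R1) = 0.5848 S between n1,n3
  Y(R2) = 0.01495 S between n0,n2
  Y(R3) = 0.0004405 S between n0,n2
  Y(R4) = 0.01142 S between n0,n1
  Y(R5) = 0.0001277 S between n3,n2
  Y(R6) = 0.08772 S between n0,n2
  Y(R7) = 0.01795 S between n0,n2
  Y(R8) = 0.5405 S between n0,n1
  Y(R9) = 0.09259 S between n0,n1
  Y(R10) = 0.07937 S between n2,n3
  Y(R11) = 0.001302 S between n0,n3
  Y(R12) = 0.001898 S between n2,n3
  Y(R13) = 0.1167 S between n3,n0
  Y(R14) = 0.4717 S between n2,n0
  Imeter: injects 0.0889 A into n0 (from n3)
Assemble and solve the 3×3 MNA system:
  V(n1)=-0.08523  V(n2)=-0.02163  V(n3)=-0.1792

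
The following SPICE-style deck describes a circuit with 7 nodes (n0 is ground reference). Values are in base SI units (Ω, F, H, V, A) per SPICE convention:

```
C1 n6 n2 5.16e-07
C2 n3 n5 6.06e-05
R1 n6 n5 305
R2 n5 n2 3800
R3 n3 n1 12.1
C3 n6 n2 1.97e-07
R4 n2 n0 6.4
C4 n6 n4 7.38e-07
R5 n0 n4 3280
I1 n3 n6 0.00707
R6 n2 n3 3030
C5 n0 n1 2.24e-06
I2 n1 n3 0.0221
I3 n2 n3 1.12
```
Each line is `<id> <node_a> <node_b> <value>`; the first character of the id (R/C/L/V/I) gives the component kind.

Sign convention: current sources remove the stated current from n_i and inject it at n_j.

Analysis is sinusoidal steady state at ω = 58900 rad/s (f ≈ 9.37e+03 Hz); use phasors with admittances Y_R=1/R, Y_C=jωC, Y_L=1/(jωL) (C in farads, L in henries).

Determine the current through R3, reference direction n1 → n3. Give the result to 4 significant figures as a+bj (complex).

-1.058-0.02286j A

Apply KCL at each of the 6 non-ground nodes and solve the resulting linear system.
Node n1: branches {R3, C5, I2} → V_1 = 0.1732-7.850j
Node n2: branches {C1, R2, C3, R4, R6, I3} → V_2 = -6.615-0.1424j
Node n3: branches {C2, R3, I1, R6, I2, I3} → V_3 = 12.97-7.573j
Node n4: branches {C4, R5} → V_4 = -7.026-1.974j
Node n5: branches {C2, R1, R2} → V_5 = 12.98-7.553j
Node n6: branches {C1, R1, C3, C4, I1} → V_6 = -7.040-1.925j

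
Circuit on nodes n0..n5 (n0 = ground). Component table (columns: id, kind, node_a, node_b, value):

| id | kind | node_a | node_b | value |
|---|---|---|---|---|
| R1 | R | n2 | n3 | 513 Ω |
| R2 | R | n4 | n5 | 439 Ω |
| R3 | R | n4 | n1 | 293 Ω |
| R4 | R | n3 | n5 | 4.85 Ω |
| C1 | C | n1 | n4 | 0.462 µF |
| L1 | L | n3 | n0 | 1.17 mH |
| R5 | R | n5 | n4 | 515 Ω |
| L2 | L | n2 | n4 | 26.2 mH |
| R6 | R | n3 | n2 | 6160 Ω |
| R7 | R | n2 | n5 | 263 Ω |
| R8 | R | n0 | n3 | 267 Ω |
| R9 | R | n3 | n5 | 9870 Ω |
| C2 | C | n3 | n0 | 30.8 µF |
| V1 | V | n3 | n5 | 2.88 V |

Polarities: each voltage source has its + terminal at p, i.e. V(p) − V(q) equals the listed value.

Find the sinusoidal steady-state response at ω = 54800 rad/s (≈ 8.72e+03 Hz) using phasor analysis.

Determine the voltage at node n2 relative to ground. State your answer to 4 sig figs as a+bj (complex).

-1.883+0.1121j V

Element admittances at ω=54800 rad/s:
  Y(R1) = 0.001949+0.000j S between n2,n3
  Y(R2) = 0.002278+0.000j S between n4,n5
  Y(R3) = 0.003413+0.000j S between n4,n1
  Y(R4) = 0.2062+0.000j S between n3,n5
  Y(C1) = 0.000+0.02532j S between n1,n4
  Y(L1) = 0.000-0.01560j S between n3,n0
  Y(R5) = 0.001942+0.000j S between n5,n4
  Y(L2) = 0.000-0.0006965j S between n2,n4
  Y(R6) = 0.0001623+0.000j S between n3,n2
  Y(R7) = 0.003802+0.000j S between n2,n5
  Y(R8) = 0.003745+0.000j S between n0,n3
  Y(R9) = 0.0001013+0.000j S between n3,n5
  Y(C2) = 0.000+1.688j S between n3,n0
  V1: constraint V(n3)−V(n5) = 2.88
Assemble and solve the 6×6 MNA system:
  V(n1)=-2.836-0.1572j  V(n2)=-1.883+0.1121j  V(n3)=0.000+0.000j  V(n4)=-2.836-0.1572j  V(n5)=-2.880+0.000j
  i(V1)=-0.5981+0.0002368j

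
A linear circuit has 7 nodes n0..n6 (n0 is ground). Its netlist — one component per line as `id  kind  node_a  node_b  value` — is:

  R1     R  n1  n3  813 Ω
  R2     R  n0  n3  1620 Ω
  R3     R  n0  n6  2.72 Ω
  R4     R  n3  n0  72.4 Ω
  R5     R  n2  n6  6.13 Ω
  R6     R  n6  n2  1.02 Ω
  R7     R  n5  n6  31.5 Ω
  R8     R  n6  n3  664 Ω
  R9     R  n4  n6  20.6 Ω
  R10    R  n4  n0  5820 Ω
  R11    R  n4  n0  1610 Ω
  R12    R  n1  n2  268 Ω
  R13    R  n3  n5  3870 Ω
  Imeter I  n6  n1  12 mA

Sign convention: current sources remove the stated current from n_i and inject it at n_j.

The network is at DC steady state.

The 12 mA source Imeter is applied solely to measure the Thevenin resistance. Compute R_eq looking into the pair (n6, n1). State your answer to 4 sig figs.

R_eq = 205.8 Ω

MNA unknowns: 6 node voltages V₁..V_6
R1: Y=0.001230 on G[1,3]
R2: Y=0.0006173 on G[0,3]
R3: Y=0.3676 on G[0,6]
R4: Y=0.01381 on G[3,0]
R5: Y=0.1631 on G[2,6]
R6: Y=0.9804 on G[6,2]
R7: Y=0.03175 on G[5,6]
R8: Y=0.001506 on G[6,3]
R9: Y=0.04854 on G[4,6]
R10: Y=0.0001718 on G[4,0]
R11: Y=0.0006211 on G[4,0]
R12: Y=0.003731 on G[1,2]
R13: Y=0.0002584 on G[3,5]
Imeter: z[6]−=0.012, z[1]+=0.012
solve → V1=2.463, V2=0.001249, V3=0.1732, V4=-0.006673, V5=-0.005329, V6=-0.006782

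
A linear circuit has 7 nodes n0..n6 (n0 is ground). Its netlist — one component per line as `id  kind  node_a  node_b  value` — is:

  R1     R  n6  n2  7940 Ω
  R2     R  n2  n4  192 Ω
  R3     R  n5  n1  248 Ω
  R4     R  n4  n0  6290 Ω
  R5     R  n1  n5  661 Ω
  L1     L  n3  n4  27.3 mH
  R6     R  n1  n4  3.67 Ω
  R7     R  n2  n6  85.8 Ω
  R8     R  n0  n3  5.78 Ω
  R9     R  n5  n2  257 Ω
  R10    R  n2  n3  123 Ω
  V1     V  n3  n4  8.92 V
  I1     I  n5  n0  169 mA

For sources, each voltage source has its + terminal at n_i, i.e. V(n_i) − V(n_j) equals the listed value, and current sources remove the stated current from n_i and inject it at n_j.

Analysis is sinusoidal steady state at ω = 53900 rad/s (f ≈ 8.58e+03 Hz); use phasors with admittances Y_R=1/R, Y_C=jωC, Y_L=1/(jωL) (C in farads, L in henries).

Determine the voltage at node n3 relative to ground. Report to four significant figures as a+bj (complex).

MNA unknowns: 6 node voltages V₁..V_6 plus 1 source current (V1)
R1: Y=0.0001259+0.000j on G[6,2]
R2: Y=0.005208+0.000j on G[2,4]
R3: Y=0.004032+0.000j on G[5,1]
R4: Y=0.0001590+0.000j on G[4,0]
R5: Y=0.001513+0.000j on G[1,5]
L1: Y=0.000-0.0006796j on G[3,4]
R6: Y=0.2725+0.000j on G[1,4]
R7: Y=0.01166+0.000j on G[2,6]
R8: Y=0.1730+0.000j on G[0,3]
R9: Y=0.003891+0.000j on G[5,2]
R10: Y=0.008130+0.000j on G[2,3]
V1: row V3−V4=8.92, i_V1 at 3,4
I1: z[5]−=0.169, z[0]+=0.169
solve → V1=-10.25+0.000j, V2=-9.759+0.000j, V3=-0.9677+0.000j, V4=-9.888+0.000j, V5=-27.96+0.000j, V6=-9.759+0.000j
aux → i_V1=0.09595+0.006062j

-0.9677+0.000j V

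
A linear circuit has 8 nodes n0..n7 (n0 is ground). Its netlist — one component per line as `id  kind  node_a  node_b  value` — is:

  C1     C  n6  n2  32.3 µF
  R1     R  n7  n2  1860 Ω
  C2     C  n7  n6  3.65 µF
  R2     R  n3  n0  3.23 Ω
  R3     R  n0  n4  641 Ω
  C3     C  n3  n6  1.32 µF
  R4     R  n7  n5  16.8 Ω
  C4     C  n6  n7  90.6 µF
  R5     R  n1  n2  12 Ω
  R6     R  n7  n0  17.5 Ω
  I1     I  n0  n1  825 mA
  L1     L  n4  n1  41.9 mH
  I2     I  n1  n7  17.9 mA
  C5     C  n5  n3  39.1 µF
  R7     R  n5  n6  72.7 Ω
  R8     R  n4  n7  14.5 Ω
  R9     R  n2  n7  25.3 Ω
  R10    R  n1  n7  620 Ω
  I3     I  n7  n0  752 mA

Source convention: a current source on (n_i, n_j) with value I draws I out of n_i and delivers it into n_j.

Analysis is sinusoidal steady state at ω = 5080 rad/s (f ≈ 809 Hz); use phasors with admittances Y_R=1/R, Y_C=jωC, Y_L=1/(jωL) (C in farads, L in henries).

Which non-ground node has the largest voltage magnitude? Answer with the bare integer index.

1

MNA unknowns: 7 node voltages V₁..V_7
C1: Y=0.000+0.1641j on G[6,2]
R1: Y=0.0005376+0.000j on G[7,2]
C2: Y=0.000+0.01854j on G[7,6]
R2: Y=0.3096+0.000j on G[3,0]
R3: Y=0.001560+0.000j on G[0,4]
C3: Y=0.000+0.006706j on G[3,6]
R4: Y=0.05952+0.000j on G[7,5]
C4: Y=0.000+0.4602j on G[6,7]
R5: Y=0.08333+0.000j on G[1,2]
R6: Y=0.05714+0.000j on G[7,0]
I1: z[0]−=0.825, z[1]+=0.825
L1: Y=0.000-0.004698j on G[4,1]
I2: z[1]−=0.0179, z[7]+=0.0179
C5: Y=0.000+0.1986j on G[5,3]
R7: Y=0.01376+0.000j on G[5,6]
R8: Y=0.06897+0.000j on G[4,7]
R9: Y=0.03953+0.000j on G[2,7]
R10: Y=0.001613+0.000j on G[1,7]
I3: z[7]−=0.752, z[0]+=0.752
solve → V1=12.62-4.944j, V2=2.932-5.740j, V3=0.1459+0.002106j, V4=0.1962-0.8166j, V5=0.1161-0.1772j, V6=1.124-1.421j, V7=0.4818+0.01089j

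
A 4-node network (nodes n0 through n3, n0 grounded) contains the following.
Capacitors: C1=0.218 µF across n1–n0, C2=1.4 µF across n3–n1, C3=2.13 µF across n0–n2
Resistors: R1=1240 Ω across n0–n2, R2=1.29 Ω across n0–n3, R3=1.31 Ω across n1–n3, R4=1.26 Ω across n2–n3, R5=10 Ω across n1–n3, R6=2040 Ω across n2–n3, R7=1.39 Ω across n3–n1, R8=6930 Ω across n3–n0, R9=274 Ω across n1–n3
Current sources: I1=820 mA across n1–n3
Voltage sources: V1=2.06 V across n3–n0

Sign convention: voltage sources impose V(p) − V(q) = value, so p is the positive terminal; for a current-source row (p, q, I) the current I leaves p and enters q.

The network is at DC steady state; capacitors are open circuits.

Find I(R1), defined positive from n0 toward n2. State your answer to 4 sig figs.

-0.001660 A

Element admittances at DC:
  Y(C1) = 0.000 S between n1,n0
  Y(C2) = 0.000 S between n3,n1
  Y(R1) = 0.0008065 S between n0,n2
  Y(R2) = 0.7752 S between n0,n3
  Y(R3) = 0.7634 S between n1,n3
  Y(R4) = 0.7937 S between n2,n3
  Y(R5) = 0.1000 S between n1,n3
  Y(R6) = 0.0004902 S between n2,n3
  Y(R7) = 0.7194 S between n3,n1
  Y(R8) = 0.0001443 S between n3,n0
  Y(C3) = 0.000 S between n0,n2
  Y(R9) = 0.003650 S between n1,n3
  I1: injects 0.82 A into n3 (from n1)
  V1: constraint V(n3)−V(n0) = 2.06
Assemble and solve the 4×4 MNA system:
  V(n1)=1.543  V(n2)=2.058  V(n3)=2.060
  i(V1)=-1.599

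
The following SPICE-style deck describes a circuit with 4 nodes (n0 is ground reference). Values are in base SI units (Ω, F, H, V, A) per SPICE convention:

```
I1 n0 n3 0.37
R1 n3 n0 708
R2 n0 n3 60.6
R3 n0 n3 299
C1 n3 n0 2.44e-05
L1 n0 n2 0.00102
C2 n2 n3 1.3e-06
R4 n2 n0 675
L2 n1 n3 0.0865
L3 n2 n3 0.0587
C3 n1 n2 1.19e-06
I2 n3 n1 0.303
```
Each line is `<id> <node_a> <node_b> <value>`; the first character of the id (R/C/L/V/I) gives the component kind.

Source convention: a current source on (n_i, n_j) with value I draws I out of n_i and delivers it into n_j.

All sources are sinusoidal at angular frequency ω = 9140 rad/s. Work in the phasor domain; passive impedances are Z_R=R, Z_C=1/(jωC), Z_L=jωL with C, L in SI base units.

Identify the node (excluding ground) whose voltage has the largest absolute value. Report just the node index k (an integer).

1

Apply KCL at each of the 3 non-ground nodes and solve the resulting linear system.
Node n1: branches {L2, C3, I2} → V_1 = 0.05880-27.60j
Node n2: branches {L1, C2, R4, L3, C3} → V_2 = 0.05207+3.473j
Node n3: branches {I1, R1, R2, R3, C1, C2, L2, L3, I2} → V_3 = 0.0008554+0.01171j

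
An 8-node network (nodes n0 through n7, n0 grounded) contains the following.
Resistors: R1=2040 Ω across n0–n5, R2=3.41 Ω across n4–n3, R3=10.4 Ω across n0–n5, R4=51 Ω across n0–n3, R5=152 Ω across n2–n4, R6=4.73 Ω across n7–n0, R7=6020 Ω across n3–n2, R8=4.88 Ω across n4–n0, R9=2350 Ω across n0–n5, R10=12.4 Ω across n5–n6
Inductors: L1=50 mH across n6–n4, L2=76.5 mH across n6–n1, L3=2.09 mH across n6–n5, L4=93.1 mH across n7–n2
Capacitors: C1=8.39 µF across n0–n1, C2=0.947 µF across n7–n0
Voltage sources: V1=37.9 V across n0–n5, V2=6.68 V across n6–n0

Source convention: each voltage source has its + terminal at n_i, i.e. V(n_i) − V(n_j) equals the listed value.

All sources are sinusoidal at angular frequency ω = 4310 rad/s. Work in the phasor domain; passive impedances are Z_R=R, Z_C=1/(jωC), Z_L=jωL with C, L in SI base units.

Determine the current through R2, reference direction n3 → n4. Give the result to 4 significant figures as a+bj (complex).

-7.028e-05+0.002541j A

MNA unknowns: 7 node voltages V₁..V_7 plus 2 source currents (V1, V2)
R1: Y=0.0004902+0.000j on G[0,5]
L1: Y=0.000-0.004640j on G[6,4]
C1: Y=0.000+0.03616j on G[0,1]
R2: Y=0.2933+0.000j on G[4,3]
R3: Y=0.09615+0.000j on G[0,5]
L2: Y=0.000-0.003033j on G[6,1]
R4: Y=0.01961+0.000j on G[0,3]
C2: Y=0.000+0.004082j on G[7,0]
R5: Y=0.006579+0.000j on G[2,4]
R6: Y=0.2114+0.000j on G[7,0]
R7: Y=0.0001661+0.000j on G[3,2]
R8: Y=0.2049+0.000j on G[4,0]
L3: Y=0.000-0.1110j on G[6,5]
R9: Y=0.0004255+0.000j on G[0,5]
R10: Y=0.08065+0.000j on G[5,6]
L4: Y=0.000-0.002492j on G[7,2]
V1: row V0−V5=37.9, i_V1 at 0,5
V2: row V6−V0=6.68, i_V2 at 6,0
solve → V1=-0.6116+0.000j, V2=0.04819-0.1196j, V3=0.003959-0.1295j, V4=0.004198-0.1382j, V5=-37.90+0.000j, V6=6.680+0.000j, V7=-0.001414-0.0005574j
aux → i_V1=-7.274+4.949j, i_V2=-3.596+5.002j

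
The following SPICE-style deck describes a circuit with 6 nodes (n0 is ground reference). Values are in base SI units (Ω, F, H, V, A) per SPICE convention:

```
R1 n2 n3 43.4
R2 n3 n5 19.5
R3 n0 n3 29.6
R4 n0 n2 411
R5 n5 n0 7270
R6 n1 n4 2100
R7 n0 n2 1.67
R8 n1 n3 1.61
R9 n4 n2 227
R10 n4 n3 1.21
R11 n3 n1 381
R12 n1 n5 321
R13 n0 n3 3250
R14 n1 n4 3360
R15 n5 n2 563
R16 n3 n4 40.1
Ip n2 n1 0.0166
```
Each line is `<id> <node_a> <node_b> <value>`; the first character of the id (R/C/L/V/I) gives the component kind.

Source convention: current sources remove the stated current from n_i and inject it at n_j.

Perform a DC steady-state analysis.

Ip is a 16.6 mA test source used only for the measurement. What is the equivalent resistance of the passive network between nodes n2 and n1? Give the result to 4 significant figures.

R_eq = 17.84 Ω

Element admittances at DC:
  Y(R1) = 0.02304 S between n2,n3
  Y(R2) = 0.05128 S between n3,n5
  Y(R3) = 0.03378 S between n0,n3
  Y(R4) = 0.002433 S between n0,n2
  Y(R5) = 0.0001376 S between n5,n0
  Y(R6) = 0.0004762 S between n1,n4
  Y(R7) = 0.5988 S between n0,n2
  Y(R8) = 0.6211 S between n1,n3
  Y(R9) = 0.004405 S between n4,n2
  Y(R10) = 0.8264 S between n4,n3
  Y(R11) = 0.002625 S between n3,n1
  Y(R12) = 0.003115 S between n1,n5
  Y(R13) = 0.0003077 S between n0,n3
  Y(R14) = 0.0002976 S between n1,n4
  Y(R15) = 0.001776 S between n5,n2
  Y(R16) = 0.02494 S between n3,n4
  Ip: injects 0.0166 A into n1 (from n2)
Assemble and solve the 5×5 MNA system:
  V(n1)=0.2817  V(n2)=-0.01453  V(n3)=0.2552  V(n4)=0.2539  V(n5)=0.2476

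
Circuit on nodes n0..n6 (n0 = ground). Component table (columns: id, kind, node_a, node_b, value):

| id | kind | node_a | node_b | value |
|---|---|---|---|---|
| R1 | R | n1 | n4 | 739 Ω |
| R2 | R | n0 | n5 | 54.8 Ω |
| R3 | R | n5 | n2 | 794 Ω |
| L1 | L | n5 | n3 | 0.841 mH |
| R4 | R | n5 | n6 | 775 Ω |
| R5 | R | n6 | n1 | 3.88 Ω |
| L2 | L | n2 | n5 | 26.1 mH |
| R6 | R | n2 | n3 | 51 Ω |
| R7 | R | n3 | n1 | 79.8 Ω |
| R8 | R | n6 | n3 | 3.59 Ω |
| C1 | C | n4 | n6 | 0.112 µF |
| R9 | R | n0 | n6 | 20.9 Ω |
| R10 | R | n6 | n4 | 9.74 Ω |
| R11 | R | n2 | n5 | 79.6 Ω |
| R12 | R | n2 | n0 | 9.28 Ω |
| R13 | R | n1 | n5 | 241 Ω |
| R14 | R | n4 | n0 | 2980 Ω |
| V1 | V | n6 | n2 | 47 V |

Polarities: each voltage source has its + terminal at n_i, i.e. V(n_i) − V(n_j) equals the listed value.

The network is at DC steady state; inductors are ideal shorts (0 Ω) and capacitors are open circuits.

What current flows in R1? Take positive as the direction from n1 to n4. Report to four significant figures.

-0.003650 A

Apply KCL at each of the 6 non-ground nodes and solve the resulting linear system.
Node n1: branches {R1, R5, R7, R13} → V_1 = 31.16
Node n2: branches {R3, L2, R6, R11, R12, V1} → V_2 = -13.00
Node n3: branches {L1, R6, R7, R8} → V_3 = -13.00
Node n4: branches {R1, C1, R10, R14} → V_4 = 33.85
Node n5: branches {R2, R3, L1, R4, L2, R11, R13} → V_5 = -13.00
Node n6: branches {R4, R5, R8, C1, R9, R10, V1} → V_6 = 34.00
Source currents: i(L1)=-13.65, i(L2)=-14.13, i(V1)=-15.53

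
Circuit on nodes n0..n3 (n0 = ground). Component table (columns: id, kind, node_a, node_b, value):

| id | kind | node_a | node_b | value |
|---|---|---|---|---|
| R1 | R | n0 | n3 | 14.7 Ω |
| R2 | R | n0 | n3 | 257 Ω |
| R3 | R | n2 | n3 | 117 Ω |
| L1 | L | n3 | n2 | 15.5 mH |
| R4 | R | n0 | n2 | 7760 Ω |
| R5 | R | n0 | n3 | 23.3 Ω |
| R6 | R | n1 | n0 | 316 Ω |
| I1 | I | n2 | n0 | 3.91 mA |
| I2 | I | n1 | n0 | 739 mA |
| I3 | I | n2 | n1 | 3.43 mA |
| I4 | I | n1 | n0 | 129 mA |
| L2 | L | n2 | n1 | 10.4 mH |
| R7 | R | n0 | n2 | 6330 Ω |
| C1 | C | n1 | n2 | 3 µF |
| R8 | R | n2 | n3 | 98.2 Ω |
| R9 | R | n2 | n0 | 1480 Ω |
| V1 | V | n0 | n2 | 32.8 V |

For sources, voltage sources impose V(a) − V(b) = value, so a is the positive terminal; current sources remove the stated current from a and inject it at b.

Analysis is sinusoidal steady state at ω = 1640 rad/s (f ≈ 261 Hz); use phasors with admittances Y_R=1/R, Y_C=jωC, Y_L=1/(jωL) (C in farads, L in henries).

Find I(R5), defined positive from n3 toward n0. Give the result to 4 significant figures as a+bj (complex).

-0.2940+0.3280j A

Apply KCL at each of the 3 non-ground nodes and solve the resulting linear system.
Node n1: branches {R6, I2, I3, I4, L2, C1} → V_1 = -33.63-14.12j
Node n2: branches {R3, L1, R4, I1, I3, L2, R7, C1, R8, R9, V1} → V_2 = -32.80+0.000j
Node n3: branches {R1, R2, R3, L1, R5, R8} → V_3 = -6.851+7.643j
Source currents: i(V1)=-0.05279+0.8330j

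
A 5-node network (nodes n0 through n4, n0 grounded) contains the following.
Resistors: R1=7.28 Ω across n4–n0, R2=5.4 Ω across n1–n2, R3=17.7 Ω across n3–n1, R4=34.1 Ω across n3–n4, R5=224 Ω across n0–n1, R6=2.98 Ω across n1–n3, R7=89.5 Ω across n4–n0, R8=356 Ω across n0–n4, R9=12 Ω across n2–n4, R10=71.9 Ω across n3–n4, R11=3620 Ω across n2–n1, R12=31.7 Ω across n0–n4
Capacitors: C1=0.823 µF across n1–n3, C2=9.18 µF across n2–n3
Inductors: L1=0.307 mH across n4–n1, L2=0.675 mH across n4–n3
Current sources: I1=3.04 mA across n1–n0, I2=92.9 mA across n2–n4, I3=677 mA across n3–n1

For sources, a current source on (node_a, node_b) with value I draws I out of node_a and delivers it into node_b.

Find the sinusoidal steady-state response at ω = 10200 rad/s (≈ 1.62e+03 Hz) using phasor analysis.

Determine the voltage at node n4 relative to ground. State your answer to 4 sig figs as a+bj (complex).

Element admittances at ω=10200 rad/s:
  Y(R1) = 0.1374+0.000j S between n4,n0
  Y(R2) = 0.1852+0.000j S between n1,n2
  Y(R3) = 0.05650+0.000j S between n3,n1
  Y(R4) = 0.02933+0.000j S between n3,n4
  Y(C1) = 0.000+0.008395j S between n1,n3
  Y(R5) = 0.004464+0.000j S between n0,n1
  Y(R6) = 0.3356+0.000j S between n1,n3
  Y(L1) = 0.000-0.3193j S between n4,n1
  Y(R7) = 0.01117+0.000j S between n4,n0
  Y(R8) = 0.002809+0.000j S between n0,n4
  Y(R9) = 0.08333+0.000j S between n2,n4
  I1: injects 0.00304 A into n0 (from n1)
  I2: injects 0.0929 A into n4 (from n2)
  Y(C2) = 0.000+0.09364j S between n2,n3
  Y(R10) = 0.01391+0.000j S between n3,n4
  Y(R11) = 0.0002762+0.000j S between n2,n1
  Y(R12) = 0.03155+0.000j S between n0,n4
  Y(L2) = 0.000-0.1452j S between n4,n3
  I3: injects 0.677 A into n1 (from n3)
Assemble and solve the 4×4 MNA system:
  V(n1)=0.3614-0.03871j  V(n2)=-0.1715-0.3625j  V(n3)=-1.136-0.1690j  V(n4)=-0.02544+0.0009448j

-0.02544+0.0009448j V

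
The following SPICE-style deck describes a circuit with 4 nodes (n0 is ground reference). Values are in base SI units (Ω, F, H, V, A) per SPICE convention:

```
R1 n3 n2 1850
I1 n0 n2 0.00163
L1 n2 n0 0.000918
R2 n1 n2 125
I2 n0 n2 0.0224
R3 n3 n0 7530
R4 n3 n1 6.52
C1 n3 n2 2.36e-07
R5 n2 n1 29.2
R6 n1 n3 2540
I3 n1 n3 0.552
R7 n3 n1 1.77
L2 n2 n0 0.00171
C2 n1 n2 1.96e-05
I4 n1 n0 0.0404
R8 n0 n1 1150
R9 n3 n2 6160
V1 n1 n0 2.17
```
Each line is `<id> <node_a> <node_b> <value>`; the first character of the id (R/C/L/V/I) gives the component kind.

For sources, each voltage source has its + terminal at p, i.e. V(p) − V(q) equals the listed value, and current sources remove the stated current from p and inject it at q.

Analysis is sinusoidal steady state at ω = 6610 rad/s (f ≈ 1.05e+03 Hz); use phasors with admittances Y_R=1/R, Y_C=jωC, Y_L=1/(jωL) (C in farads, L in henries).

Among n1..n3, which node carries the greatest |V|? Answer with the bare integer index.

MNA unknowns: 3 node voltages V₁..V_3 plus 1 source current (V1)
R1: Y=0.0005405+0.000j on G[3,2]
I1: z[0]−=0.00163, z[2]+=0.00163
L1: Y=0.000-0.1648j on G[2,0]
R2: Y=0.008000+0.000j on G[1,2]
I2: z[0]−=0.0224, z[2]+=0.0224
R3: Y=0.0001328+0.000j on G[3,0]
R4: Y=0.1534+0.000j on G[3,1]
C1: Y=0.000+0.001560j on G[3,2]
R5: Y=0.03425+0.000j on G[2,1]
R6: Y=0.0003937+0.000j on G[1,3]
I3: z[1]−=0.552, z[3]+=0.552
R7: Y=0.5650+0.000j on G[3,1]
L2: Y=0.000-0.08847j on G[2,0]
C2: Y=0.000+0.1296j on G[1,2]
I4: z[1]−=0.0404, z[0]+=0.0404
R8: Y=0.0008696+0.000j on G[0,1]
R9: Y=0.0001623+0.000j on G[3,2]
V1: row V1−V0=2.17, i_V1 at 1,0
solve → V1=2.170+0.000j, V2=-1.780+1.590j, V3=2.929-0.008656j
aux → i_V1=-0.4213-0.4508j

3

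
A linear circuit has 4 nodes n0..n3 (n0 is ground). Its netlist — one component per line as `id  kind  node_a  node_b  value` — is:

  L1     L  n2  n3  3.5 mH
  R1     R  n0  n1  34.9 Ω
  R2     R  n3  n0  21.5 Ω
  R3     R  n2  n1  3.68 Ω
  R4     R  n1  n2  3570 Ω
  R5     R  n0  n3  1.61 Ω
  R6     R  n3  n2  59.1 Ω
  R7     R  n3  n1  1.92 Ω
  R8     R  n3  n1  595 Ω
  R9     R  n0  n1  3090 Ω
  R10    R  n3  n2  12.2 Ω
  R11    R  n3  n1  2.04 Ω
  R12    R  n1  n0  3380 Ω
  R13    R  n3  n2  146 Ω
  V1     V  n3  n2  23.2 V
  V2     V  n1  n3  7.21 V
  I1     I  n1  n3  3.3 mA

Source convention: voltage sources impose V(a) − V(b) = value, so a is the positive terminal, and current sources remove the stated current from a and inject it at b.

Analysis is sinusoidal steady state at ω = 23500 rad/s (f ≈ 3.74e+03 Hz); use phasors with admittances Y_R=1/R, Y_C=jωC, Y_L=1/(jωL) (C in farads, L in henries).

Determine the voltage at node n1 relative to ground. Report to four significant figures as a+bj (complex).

6.907+0.000j V

Element admittances at ω=23500 rad/s:
  Y(L1) = 0.000-0.01216j S between n2,n3
  Y(R1) = 0.02865+0.000j S between n0,n1
  Y(R2) = 0.04651+0.000j S between n3,n0
  Y(R3) = 0.2717+0.000j S between n2,n1
  Y(R4) = 0.0002801+0.000j S between n1,n2
  Y(R5) = 0.6211+0.000j S between n0,n3
  Y(R6) = 0.01692+0.000j S between n3,n2
  Y(R7) = 0.5208+0.000j S between n3,n1
  Y(R8) = 0.001681+0.000j S between n3,n1
  Y(R9) = 0.0003236+0.000j S between n0,n1
  Y(R10) = 0.08197+0.000j S between n3,n2
  Y(R11) = 0.4902+0.000j S between n3,n1
  Y(R12) = 0.0002959+0.000j S between n1,n0
  Y(R13) = 0.006849+0.000j S between n3,n2
  V1: constraint V(n3)−V(n2) = 23.2
  V2: constraint V(n1)−V(n3) = 7.21
  I1: injects 0.0033 A into n3 (from n1)
Assemble and solve the 5×5 MNA system:
  V(n1)=6.907+0.000j  V(n2)=-23.50+0.000j  V(n3)=-0.3028+0.000j
  i(V1)=-10.73+0.2821j  i(V2)=-15.78+0.000j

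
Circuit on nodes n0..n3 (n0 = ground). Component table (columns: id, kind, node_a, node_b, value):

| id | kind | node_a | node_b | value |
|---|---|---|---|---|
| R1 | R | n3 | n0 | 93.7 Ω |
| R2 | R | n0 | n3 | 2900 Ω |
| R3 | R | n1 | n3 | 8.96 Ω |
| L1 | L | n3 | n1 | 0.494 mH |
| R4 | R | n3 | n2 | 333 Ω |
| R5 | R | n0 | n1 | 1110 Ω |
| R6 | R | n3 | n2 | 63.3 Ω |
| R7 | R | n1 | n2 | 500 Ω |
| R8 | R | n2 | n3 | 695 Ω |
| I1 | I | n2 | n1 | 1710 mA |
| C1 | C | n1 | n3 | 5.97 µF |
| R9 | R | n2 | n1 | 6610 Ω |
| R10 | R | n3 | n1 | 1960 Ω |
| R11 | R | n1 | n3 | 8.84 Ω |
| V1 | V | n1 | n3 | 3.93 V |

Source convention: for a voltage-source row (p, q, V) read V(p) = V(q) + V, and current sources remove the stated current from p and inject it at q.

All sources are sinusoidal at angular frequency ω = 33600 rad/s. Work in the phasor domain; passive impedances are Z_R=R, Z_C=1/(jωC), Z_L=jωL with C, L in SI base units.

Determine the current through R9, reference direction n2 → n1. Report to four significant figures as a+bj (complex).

Apply KCL at each of the 3 non-ground nodes and solve the resulting linear system.
Node n1: branches {R3, L1, R5, R7, I1, C1, R9, R10, R11, V1} → V_1 = 3.633+0.000j
Node n2: branches {R4, R6, R7, R8, I1, R9} → V_2 = -76.29+0.000j
Node n3: branches {R1, R2, R3, L1, R4, R6, R8, C1, R10, R11, V1} → V_3 = -0.2971+0.000j
Source currents: i(V1)=0.6496-0.5516j

-0.01209+0.000j A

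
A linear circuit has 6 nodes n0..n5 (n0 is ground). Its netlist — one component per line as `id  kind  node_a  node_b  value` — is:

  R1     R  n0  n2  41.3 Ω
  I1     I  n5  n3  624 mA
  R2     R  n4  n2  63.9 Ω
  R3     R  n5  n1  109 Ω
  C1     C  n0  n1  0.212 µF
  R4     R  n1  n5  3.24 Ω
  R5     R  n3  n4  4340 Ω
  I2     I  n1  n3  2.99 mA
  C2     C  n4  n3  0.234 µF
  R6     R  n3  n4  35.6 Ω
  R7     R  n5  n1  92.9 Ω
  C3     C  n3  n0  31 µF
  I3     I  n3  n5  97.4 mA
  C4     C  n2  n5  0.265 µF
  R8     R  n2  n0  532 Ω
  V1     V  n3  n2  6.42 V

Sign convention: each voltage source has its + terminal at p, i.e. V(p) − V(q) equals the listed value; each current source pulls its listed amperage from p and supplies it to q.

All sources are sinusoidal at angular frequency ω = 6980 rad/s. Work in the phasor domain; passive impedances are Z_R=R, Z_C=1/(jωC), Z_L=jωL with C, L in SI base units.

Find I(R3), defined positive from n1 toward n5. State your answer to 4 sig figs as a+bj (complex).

Element admittances at ω=6980 rad/s:
  Y(R1) = 0.02421+0.000j S between n0,n2
  I1: injects 0.624 A into n3 (from n5)
  Y(R2) = 0.01565+0.000j S between n4,n2
  Y(R3) = 0.009174+0.000j S between n5,n1
  Y(C1) = 0.000+0.001480j S between n0,n1
  Y(R4) = 0.3086+0.000j S between n1,n5
  Y(R5) = 0.0002304+0.000j S between n3,n4
  I2: injects 0.00299 A into n3 (from n1)
  Y(C2) = 0.000+0.001633j S between n4,n3
  Y(R6) = 0.02809+0.000j S between n3,n4
  Y(R7) = 0.01076+0.000j S between n5,n1
  Y(C3) = 0.000+0.2164j S between n3,n0
  I3: injects 0.0974 A into n5 (from n3)
  Y(C4) = 0.000+0.001850j S between n2,n5
  Y(R8) = 0.001880+0.000j S between n2,n0
  V1: constraint V(n3)−V(n2) = 6.42
Assemble and solve the 6×6 MNA system:
  V(n1)=-3.042+158.1j  V(n2)=-6.179-1.826j  V(n3)=0.2410-1.826j  V(n4)=-2.041-1.741j  V(n5)=-3.745+158.0j
  i(V1)=0.06972-0.05347j

0.006447+0.0001257j A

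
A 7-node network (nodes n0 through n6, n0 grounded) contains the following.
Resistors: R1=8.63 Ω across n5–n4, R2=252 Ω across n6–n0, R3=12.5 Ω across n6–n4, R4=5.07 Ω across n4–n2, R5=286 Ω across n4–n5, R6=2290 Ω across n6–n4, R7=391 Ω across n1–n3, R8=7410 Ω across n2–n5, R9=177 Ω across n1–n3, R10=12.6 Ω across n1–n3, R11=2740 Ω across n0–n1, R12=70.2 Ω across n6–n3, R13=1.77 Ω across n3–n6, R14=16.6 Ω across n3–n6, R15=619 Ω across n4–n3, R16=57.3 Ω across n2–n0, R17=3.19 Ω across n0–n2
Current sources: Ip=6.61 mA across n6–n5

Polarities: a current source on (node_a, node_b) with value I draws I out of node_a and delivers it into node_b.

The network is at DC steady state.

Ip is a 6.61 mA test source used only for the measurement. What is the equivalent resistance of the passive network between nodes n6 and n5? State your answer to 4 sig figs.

Element admittances at DC:
  Y(R1) = 0.1159 S between n5,n4
  Y(R2) = 0.003968 S between n6,n0
  Y(R3) = 0.08000 S between n6,n4
  Y(R4) = 0.1972 S between n4,n2
  Y(R5) = 0.003497 S between n4,n5
  Y(R6) = 0.0004367 S between n6,n4
  Y(R7) = 0.002558 S between n1,n3
  Y(R8) = 0.0001350 S between n2,n5
  Y(R9) = 0.005650 S between n1,n3
  Y(R10) = 0.07937 S between n1,n3
  Y(R11) = 0.0003650 S between n0,n1
  Y(R12) = 0.01425 S between n6,n3
  Y(R13) = 0.5650 S between n3,n6
  Y(R14) = 0.06024 S between n3,n6
  Y(R15) = 0.001616 S between n4,n3
  Y(R16) = 0.01745 S between n2,n0
  Y(R17) = 0.3135 S between n0,n2
  Ip: injects 0.00661 A into n5 (from n6)
Assemble and solve the 6×6 MNA system:
  V(n1)=-0.07355  V(n2)=0.0009696  V(n3)=-0.07386  V(n4)=0.002557  V(n5)=0.05787  V(n6)=-0.07410

R_eq = 19.96 Ω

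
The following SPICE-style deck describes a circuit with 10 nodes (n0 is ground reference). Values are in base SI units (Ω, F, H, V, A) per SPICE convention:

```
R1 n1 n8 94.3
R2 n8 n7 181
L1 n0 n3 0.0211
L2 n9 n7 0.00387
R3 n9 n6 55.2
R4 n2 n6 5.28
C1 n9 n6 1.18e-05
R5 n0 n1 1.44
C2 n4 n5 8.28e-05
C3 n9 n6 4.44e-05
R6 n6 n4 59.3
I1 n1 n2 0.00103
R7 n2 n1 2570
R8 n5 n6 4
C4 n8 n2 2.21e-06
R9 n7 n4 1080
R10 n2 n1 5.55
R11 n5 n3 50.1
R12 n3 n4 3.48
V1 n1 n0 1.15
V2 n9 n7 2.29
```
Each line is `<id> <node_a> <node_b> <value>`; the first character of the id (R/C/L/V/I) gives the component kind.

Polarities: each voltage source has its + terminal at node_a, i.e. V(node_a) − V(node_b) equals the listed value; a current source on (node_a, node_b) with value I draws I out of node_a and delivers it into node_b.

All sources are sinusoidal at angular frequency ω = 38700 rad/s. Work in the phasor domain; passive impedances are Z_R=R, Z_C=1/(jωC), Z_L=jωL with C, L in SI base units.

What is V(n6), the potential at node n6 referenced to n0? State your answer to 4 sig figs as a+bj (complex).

1.221+0.01179j V

Element admittances at ω=38700 rad/s:
  Y(R1) = 0.01060+0.000j S between n1,n8
  Y(R2) = 0.005525+0.000j S between n8,n7
  Y(L1) = 0.000-0.001225j S between n0,n3
  Y(L2) = 0.000-0.006677j S between n9,n7
  Y(R3) = 0.01812+0.000j S between n9,n6
  Y(R4) = 0.1894+0.000j S between n2,n6
  Y(C1) = 0.000+0.4567j S between n9,n6
  Y(R5) = 0.6944+0.000j S between n0,n1
  Y(C2) = 0.000+3.204j S between n4,n5
  Y(C3) = 0.000+1.718j S between n9,n6
  Y(R6) = 0.01686+0.000j S between n6,n4
  I1: injects 0.00103 A into n2 (from n1)
  Y(R7) = 0.0003891+0.000j S between n2,n1
  Y(R8) = 0.2500+0.000j S between n5,n6
  Y(C4) = 0.000+0.08553j S between n8,n2
  Y(R9) = 0.0009259+0.000j S between n7,n4
  Y(R10) = 0.1802+0.000j S between n2,n1
  Y(R11) = 0.01996+0.000j S between n5,n3
  Y(R12) = 0.2874+0.000j S between n3,n4
  V1: constraint V(n1)−V(n0) = 1.15
  V2: constraint V(n9)−V(n7) = 2.29
Assemble and solve the 11×11 MNA system:
  V(n1)=1.150+0.000j  V(n2)=1.157+2.118e-05j  V(n3)=1.213+0.02269j  V(n4)=1.213+0.01790j  V(n5)=1.213+0.01727j  V(n6)=1.221+0.01179j  V(n7)=-1.069+0.005232j  V(n8)=1.131+0.1397j  V(n9)=1.221+0.005232j
  i(V1)=-0.7986+0.001485j  i(V2)=-0.01427+0.01454j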